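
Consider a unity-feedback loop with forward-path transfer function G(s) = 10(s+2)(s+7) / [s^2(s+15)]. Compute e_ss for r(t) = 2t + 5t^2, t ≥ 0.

The open loop has two poles at the origin → type 2 system. By superposition:
  • 2t: tracked with zero error.
  • 5t^2: e_ss = 10/K_a with K_a=28/3 → 15/14.
Total e_ss = 15/14.

15/14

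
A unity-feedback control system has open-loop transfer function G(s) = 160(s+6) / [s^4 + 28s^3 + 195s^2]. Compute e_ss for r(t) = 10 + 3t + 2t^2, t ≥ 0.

Factoring s^2 from the denominator leaves a polynomial with constant term 195, so the system is type 2. Treating each term separately:
  • 10: tracked with zero error.
  • 3t: tracked with zero error.
  • 2t^2: e_ss = 4/K_a with K_a=64/13 → 0.8125.
Total e_ss = 0.8125.

0.8125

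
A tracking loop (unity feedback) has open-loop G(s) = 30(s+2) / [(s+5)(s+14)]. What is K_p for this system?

System type = 0 (no poles at s=0).
K_p = lim_{s→0} G(s) = 30·2 / (5·14) = 6/7.

6/7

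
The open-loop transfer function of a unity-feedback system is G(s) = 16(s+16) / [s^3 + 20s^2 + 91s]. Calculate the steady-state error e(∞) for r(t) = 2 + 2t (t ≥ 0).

The denominator has no term below 91s — 1 pole at s=0, type 1. By superposition:
  • 2: tracked with zero error.
  • 2t: e_ss = 2/K_v with K_v=256/91 → 91/128.
Total e_ss = 91/128.

91/128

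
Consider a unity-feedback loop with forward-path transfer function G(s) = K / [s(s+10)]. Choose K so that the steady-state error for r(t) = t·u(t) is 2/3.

15

System type = 1 (one pole at s=0).
K_v = lim_{s→0} s·G(s) = K / (10) = 0.1·K.
e_ss = 1/K_v = 2/3 ⇒ K_v = 1.5 ⇒ K = 1.5/0.1 = 15.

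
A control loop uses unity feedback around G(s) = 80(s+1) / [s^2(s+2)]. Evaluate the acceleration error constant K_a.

40

G(s) has two factors of s in the denominator, so the system is type 2.
K_a = lim_{s→0} s^2·G(s) = 80·1 / (2) = 40.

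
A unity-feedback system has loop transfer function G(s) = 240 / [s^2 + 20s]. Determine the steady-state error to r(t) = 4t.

Lowest-order denominator term is 20s, so the open loop has 1 pole at the origin → type 1 system.
K_v = lim_{s→0} s·G(s) = 240 / 20 = 12.
e_ss = 4/K_v = 4/12 = 1/3.

1/3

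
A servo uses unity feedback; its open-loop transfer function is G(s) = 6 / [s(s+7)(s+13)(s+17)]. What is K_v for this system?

G(s) has one factor of s in the denominator, so the system is type 1.
K_v = lim_{s→0} s·G(s) = 6 / (7·13·17) = 6/1547.

6/1547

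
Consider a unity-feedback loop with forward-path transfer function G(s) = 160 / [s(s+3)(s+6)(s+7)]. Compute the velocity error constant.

80/63

G(s) has one factor of s in the denominator, so the system is type 1.
K_v = lim_{s→0} s·G(s) = 160 / (3·6·7) = 80/63.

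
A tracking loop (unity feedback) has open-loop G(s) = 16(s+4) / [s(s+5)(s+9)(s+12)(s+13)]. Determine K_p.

K_p = lim_{s→0} G(s); with 1 pole at the origin the limit diverges, so K_p = ∞.

infinity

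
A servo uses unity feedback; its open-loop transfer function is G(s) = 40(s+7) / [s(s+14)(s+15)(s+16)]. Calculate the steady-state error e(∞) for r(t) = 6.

The open loop has one pole at the origin → type 1 system.
A type-1 system has K_p = ∞, so it tracks a step input with zero steady-state error.

0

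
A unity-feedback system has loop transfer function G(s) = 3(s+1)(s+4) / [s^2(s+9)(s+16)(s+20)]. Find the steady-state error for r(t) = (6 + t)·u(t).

0

Two free integrators in G(s): this is a type 2 system. Treating each term separately:
  • 6: tracked with zero error.
  • t: tracked with zero error.
Total e_ss = 0.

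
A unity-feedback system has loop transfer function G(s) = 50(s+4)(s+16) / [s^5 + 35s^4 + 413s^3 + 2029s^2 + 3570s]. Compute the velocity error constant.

Lowest-order denominator term is 3570s, so the open loop has 1 pole at the origin → type 1 system.
K_v = lim_{s→0} s·G(s) = 50·4·16 / 3570 = 320/357.

320/357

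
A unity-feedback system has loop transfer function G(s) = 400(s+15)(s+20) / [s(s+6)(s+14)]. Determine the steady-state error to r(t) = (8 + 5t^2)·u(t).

infinity

G(s) has one factor of s in the denominator, so the system is type 1. Taking each input component in turn:
  • 8: tracked with zero error.
  • 5t^2: a type-1 system cannot track it, e_ss → ∞.
The unbounded component dominates.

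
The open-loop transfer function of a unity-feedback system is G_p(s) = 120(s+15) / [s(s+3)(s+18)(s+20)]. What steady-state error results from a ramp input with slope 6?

The open loop has one pole at the origin → type 1 system.
K_v = lim_{s→0} s·G_p(s) = 120·15 / (3·18·20) = 5/3.
e_ss = 6/K_v = 6/(5/3) = 3.6.

3.6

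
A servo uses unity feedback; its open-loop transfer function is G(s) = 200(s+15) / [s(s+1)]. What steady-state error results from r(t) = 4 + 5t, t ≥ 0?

1/600

The open loop has one pole at the origin → type 1 system. By superposition:
  • 4: tracked with zero error.
  • 5t: e_ss = 5/K_v with K_v=3000 → 1/600.
Total e_ss = 1/600.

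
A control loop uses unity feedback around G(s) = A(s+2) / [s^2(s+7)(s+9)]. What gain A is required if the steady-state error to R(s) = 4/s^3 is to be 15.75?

System type = 2 (two poles at s=0).
K_a = lim_{s→0} s^2·G(s) = A·2 / (7·9) = (2/63)·A.
e_ss = 4/K_a = 15.75 ⇒ K_a = 16/63 ⇒ A = (16/63)/(2/63) = 8.

8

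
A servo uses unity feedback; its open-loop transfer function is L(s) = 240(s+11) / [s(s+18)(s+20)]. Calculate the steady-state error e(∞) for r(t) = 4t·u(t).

The open loop has one pole at the origin → type 1 system.
K_v = lim_{s→0} s·L(s) = 240·11 / (18·20) = 22/3.
e_ss = 4/K_v = 4/(22/3) = 6/11.

6/11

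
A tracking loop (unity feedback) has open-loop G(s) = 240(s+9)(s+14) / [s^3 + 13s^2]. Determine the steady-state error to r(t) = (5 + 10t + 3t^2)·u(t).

Factoring s^2 from the denominator leaves a polynomial with constant term 13, so the system is type 2. Taking each input component in turn:
  • 5: tracked with zero error.
  • 10t: tracked with zero error.
  • 3t^2: e_ss = 6/K_a with K_a=30240/13 → 13/5040.
Total e_ss = 13/5040.

13/5040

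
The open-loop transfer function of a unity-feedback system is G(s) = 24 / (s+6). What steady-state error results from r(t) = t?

infinity

The open loop has no poles at the origin → type 0 system.
K_v = lim_{s→0} s·G(s) = 0; the steady-state error to this ramp input grows without bound.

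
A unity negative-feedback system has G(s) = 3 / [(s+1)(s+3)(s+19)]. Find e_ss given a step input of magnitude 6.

System type = 0 (no poles at s=0).
K_p = lim_{s→0} G(s) = 3 / (1·3·19) = 1/19.
e_ss = 6/(1 + K_p) = 6/(20/19) = 5.7.

5.7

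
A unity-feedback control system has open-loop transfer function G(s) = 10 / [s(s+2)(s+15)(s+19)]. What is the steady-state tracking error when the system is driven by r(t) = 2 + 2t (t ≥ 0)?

114

G(s) has one factor of s in the denominator, so the system is type 1. Treating each term separately:
  • 2: tracked with zero error.
  • 2t: e_ss = 2/K_v with K_v=1/57 → 114.
Total e_ss = 114.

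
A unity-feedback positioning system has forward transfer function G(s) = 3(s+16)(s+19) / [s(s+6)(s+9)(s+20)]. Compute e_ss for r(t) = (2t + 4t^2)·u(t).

G(s) has one factor of s in the denominator, so the system is type 1. Taking each input component in turn:
  • 2t: e_ss = 2/K_v with K_v=38/45 → 45/19.
  • 4t^2: a type-1 system cannot track it, e_ss → ∞.
The unbounded component dominates.

infinity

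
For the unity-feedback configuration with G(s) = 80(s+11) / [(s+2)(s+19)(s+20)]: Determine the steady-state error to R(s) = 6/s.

114/41

No free integrators in G(s): this is a type 0 system.
K_p = lim_{s→0} G(s) = 80·11 / (2·19·20) = 22/19.
e_ss = 6/(1 + K_p) = 6/(41/19) = 114/41.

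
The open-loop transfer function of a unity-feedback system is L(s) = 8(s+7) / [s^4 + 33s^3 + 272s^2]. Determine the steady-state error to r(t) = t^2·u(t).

68/7

The denominator has no term below 272s^2 — 2 poles at s=0, type 2.
K_a = lim_{s→0} s^2·L(s) = 8·7 / 272 = 7/34.
r(t) = t^2 gives R(s) = 2/s^3.
e_ss = 2/K_a = 2/(7/34) = 68/7.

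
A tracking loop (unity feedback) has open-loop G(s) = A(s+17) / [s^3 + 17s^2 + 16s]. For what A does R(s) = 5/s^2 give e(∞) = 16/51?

15

The denominator has no term below 16s — 1 pole at s=0, type 1.
K_v = lim_{s→0} s·G(s) = A·17 / 16 = 1.0625·A.
e_ss = 5/K_v = 16/51 ⇒ K_v = 15.9375 ⇒ A = 15.9375/1.0625 = 15.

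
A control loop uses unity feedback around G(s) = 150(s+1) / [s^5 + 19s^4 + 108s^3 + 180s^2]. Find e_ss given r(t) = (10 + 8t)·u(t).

The denominator has no term below 180s^2 — 2 poles at s=0, type 2. By superposition:
  • 10: tracked with zero error.
  • 8t: tracked with zero error.
Total e_ss = 0.

0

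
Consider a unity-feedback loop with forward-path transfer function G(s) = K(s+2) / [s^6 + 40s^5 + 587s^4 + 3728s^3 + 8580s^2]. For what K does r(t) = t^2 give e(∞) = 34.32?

The denominator has no term below 8580s^2 — 2 poles at s=0, type 2.
K_a = lim_{s→0} s^2·G(s) = K·2 / 8580 = (1/4290)·K.
e_ss = 2/K_a = 34.32 ⇒ K_a = 25/429 ⇒ K = (25/429)/(1/4290) = 250.

250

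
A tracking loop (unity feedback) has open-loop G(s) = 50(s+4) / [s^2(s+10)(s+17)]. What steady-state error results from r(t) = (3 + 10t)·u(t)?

0

System type = 2 (two poles at s=0). Treating each term separately:
  • 3: tracked with zero error.
  • 10t: tracked with zero error.
Total e_ss = 0.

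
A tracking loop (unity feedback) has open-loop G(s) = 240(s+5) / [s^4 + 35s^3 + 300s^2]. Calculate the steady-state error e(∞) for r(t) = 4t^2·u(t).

Lowest-order denominator term is 300s^2, so the open loop has 2 poles at the origin → type 2 system.
K_a = lim_{s→0} s^2·G(s) = 240·5 / 300 = 4.
r(t) = 4t^2 gives R(s) = 8/s^3.
e_ss = 8/K_a = 8/4 = 2.

2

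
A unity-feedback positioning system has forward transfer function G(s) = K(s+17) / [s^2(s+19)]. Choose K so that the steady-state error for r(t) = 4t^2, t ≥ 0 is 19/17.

G(s) has two factors of s in the denominator, so the system is type 2.
K_a = lim_{s→0} s^2·G(s) = K·17 / (19) = (17/19)·K.
e_ss = 8/K_a = 19/17 ⇒ K_a = 136/19 ⇒ K = (136/19)/(17/19) = 8.

8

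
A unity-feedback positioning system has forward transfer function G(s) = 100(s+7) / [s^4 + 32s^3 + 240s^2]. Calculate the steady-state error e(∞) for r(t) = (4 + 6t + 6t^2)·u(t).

Factoring s^2 from the denominator leaves a polynomial with constant term 240, so the system is type 2. By superposition:
  • 4: tracked with zero error.
  • 6t: tracked with zero error.
  • 6t^2: e_ss = 12/K_a with K_a=35/12 → 144/35.
Total e_ss = 144/35.

144/35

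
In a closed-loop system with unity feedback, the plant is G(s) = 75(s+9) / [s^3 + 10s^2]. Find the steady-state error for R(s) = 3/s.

The denominator has no term below 10s^2 — 2 poles at s=0, type 2.
A type-2 system has K_p = ∞, so it tracks a step input with zero steady-state error.

0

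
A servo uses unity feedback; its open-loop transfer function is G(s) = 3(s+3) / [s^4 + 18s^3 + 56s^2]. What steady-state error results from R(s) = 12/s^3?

The denominator has no term below 56s^2 — 2 poles at s=0, type 2.
K_a = lim_{s→0} s^2·G(s) = 3·3 / 56 = 9/56.
r(t) = 6t^2 gives R(s) = 12/s^3.
e_ss = 12/K_a = 12/(9/56) = 224/3.

224/3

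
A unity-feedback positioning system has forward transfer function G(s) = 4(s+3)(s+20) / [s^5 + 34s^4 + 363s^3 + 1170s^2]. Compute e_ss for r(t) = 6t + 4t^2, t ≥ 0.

39

Factoring s^2 from the denominator leaves a polynomial with constant term 1170, so the system is type 2. By superposition:
  • 6t: tracked with zero error.
  • 4t^2: e_ss = 8/K_a with K_a=8/39 → 39.
Total e_ss = 39.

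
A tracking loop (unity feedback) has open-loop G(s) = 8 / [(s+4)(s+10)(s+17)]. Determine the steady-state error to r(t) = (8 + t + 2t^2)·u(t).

No free integrators in G(s): this is a type 0 system. By superposition:
  • 8: e_ss = 8/(1+K_p) with K_p=1/85 → 340/43.
  • t: a type-0 system cannot track it, e_ss → ∞.
  • 2t^2: a type-0 system cannot track it, e_ss → ∞.
The unbounded component dominates.

infinity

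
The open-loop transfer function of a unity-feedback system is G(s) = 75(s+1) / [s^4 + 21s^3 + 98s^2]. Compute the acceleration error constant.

75/98

The denominator has no term below 98s^2 — 2 poles at s=0, type 2.
K_a = lim_{s→0} s^2·G(s) = 75·1 / 98 = 75/98.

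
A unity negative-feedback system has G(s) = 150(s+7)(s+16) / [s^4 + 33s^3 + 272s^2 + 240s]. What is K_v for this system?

Lowest-order denominator term is 240s, so the open loop has 1 pole at the origin → type 1 system.
K_v = lim_{s→0} s·G(s) = 150·7·16 / 240 = 70.

70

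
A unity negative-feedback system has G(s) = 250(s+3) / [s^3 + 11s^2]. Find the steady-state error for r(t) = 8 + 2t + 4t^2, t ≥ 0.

The denominator has no term below 11s^2 — 2 poles at s=0, type 2. Taking each input component in turn:
  • 8: tracked with zero error.
  • 2t: tracked with zero error.
  • 4t^2: e_ss = 8/K_a with K_a=750/11 → 44/375.
Total e_ss = 44/375.

44/375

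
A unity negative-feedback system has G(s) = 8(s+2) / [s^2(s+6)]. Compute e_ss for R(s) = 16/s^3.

6

The open loop has two poles at the origin → type 2 system.
K_a = lim_{s→0} s^2·G(s) = 8·2 / (6) = 8/3.
r(t) = 8t^2 gives R(s) = 16/s^3.
e_ss = 16/K_a = 16/(8/3) = 6.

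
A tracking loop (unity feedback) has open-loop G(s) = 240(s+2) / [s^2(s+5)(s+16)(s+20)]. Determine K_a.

G(s) has two factors of s in the denominator, so the system is type 2.
K_a = lim_{s→0} s^2·G(s) = 240·2 / (5·16·20) = 0.3.

0.3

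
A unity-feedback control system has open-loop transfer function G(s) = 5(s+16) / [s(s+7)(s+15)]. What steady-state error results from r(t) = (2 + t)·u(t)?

One free integrator in G(s): this is a type 1 system. Treating each term separately:
  • 2: tracked with zero error.
  • t: e_ss = 1/K_v with K_v=16/21 → 1.3125.
Total e_ss = 1.3125.

1.3125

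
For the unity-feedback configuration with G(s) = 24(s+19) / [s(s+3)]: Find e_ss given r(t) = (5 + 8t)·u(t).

1/19

One free integrator in G(s): this is a type 1 system. By superposition:
  • 5: tracked with zero error.
  • 8t: e_ss = 8/K_v with K_v=152 → 1/19.
Total e_ss = 1/19.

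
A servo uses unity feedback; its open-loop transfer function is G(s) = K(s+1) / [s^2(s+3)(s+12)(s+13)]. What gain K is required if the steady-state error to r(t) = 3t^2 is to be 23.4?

The open loop has two poles at the origin → type 2 system.
K_a = lim_{s→0} s^2·G(s) = K·1 / (3·12·13) = (1/468)·K.
e_ss = 6/K_a = 23.4 ⇒ K_a = 10/39 ⇒ K = (10/39)/(1/468) = 120.

120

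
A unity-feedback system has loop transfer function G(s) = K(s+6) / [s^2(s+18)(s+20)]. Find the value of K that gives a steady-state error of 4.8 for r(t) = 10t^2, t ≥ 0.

250

G(s) has two factors of s in the denominator, so the system is type 2.
K_a = lim_{s→0} s^2·G(s) = K·6 / (18·20) = (1/60)·K.
e_ss = 20/K_a = 4.8 ⇒ K_a = 25/6 ⇒ K = (25/6)/(1/60) = 250.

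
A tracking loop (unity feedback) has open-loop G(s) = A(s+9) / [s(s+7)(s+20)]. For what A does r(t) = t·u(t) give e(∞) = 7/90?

G(s) has one factor of s in the denominator, so the system is type 1.
K_v = lim_{s→0} s·G(s) = A·9 / (7·20) = (9/140)·A.
e_ss = 1/K_v = 7/90 ⇒ K_v = 90/7 ⇒ A = (90/7)/(9/140) = 200.

200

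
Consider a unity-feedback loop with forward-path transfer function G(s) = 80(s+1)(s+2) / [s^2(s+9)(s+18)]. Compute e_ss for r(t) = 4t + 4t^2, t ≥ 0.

Two free integrators in G(s): this is a type 2 system. Taking each input component in turn:
  • 4t: tracked with zero error.
  • 4t^2: e_ss = 8/K_a with K_a=80/81 → 8.1.
Total e_ss = 8.1.

8.1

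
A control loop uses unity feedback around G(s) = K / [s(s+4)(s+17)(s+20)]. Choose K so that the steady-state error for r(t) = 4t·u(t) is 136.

System type = 1 (one pole at s=0).
K_v = lim_{s→0} s·G(s) = K / (4·17·20) = (1/1360)·K.
e_ss = 4/K_v = 136 ⇒ K_v = 1/34 ⇒ K = (1/34)/(1/1360) = 40.

40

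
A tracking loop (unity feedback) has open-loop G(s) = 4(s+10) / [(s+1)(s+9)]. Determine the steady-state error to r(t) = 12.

No free integrators in G(s): this is a type 0 system.
K_p = lim_{s→0} G(s) = 4·10 / (1·9) = 40/9.
e_ss = 12/(1 + K_p) = 12/(49/9) = 108/49.

108/49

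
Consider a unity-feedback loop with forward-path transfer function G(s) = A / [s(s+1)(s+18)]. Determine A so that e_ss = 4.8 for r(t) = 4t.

15

System type = 1 (one pole at s=0).
K_v = lim_{s→0} s·G(s) = A / (1·18) = (1/18)·A.
e_ss = 4/K_v = 4.8 ⇒ K_v = 5/6 ⇒ A = (5/6)/(1/18) = 15.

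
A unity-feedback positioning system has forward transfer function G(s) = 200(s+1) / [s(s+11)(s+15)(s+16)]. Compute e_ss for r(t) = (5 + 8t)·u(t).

105.6

One free integrator in G(s): this is a type 1 system. Treating each term separately:
  • 5: tracked with zero error.
  • 8t: e_ss = 8/K_v with K_v=5/66 → 105.6.
Total e_ss = 105.6.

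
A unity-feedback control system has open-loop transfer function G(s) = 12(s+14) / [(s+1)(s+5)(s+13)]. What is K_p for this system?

168/65

The open loop has no poles at the origin → type 0 system.
K_p = lim_{s→0} G(s) = 12·14 / (1·5·13) = 168/65.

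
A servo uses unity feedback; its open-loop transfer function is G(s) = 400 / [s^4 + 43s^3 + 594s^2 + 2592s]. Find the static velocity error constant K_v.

The denominator has no term below 2592s — 1 pole at s=0, type 1.
K_v = lim_{s→0} s·G(s) = 400 / 2592 = 25/162.

25/162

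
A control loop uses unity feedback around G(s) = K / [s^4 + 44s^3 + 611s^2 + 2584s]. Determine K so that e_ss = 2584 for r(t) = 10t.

10

Factoring s from the denominator leaves a polynomial with constant term 2584, so the system is type 1.
K_v = lim_{s→0} s·G(s) = K / 2584 = (1/2584)·K.
e_ss = 10/K_v = 2584 ⇒ K_v = 5/1292 ⇒ K = (5/1292)/(1/2584) = 10.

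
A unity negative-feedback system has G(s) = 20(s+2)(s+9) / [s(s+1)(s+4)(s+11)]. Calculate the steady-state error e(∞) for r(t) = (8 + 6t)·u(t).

11/15

The open loop has one pole at the origin → type 1 system. Taking each input component in turn:
  • 8: tracked with zero error.
  • 6t: e_ss = 6/K_v with K_v=90/11 → 11/15.
Total e_ss = 11/15.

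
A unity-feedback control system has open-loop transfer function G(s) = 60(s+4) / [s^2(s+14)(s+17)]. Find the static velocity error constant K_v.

infinity

K_v = lim_{s→0} s·G(s); with 2 poles at the origin the limit diverges, so K_v = ∞.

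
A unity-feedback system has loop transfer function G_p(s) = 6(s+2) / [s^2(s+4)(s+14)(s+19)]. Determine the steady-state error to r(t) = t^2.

System type = 2 (two poles at s=0).
K_a = lim_{s→0} s^2·G_p(s) = 6·2 / (4·14·19) = 3/266.
r(t) = t^2 gives R(s) = 2/s^3.
e_ss = 2/K_a = 2/(3/266) = 532/3.

532/3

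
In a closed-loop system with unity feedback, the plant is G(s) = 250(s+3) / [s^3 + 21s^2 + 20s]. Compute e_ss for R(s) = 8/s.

0

Factoring s from the denominator leaves a polynomial with constant term 20, so the system is type 1.
A type-1 system has K_p = ∞, so it tracks a step input with zero steady-state error.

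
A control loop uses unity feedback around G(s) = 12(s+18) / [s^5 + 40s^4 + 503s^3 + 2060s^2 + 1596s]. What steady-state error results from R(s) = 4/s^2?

Lowest-order denominator term is 1596s, so the open loop has 1 pole at the origin → type 1 system.
K_v = lim_{s→0} s·G(s) = 12·18 / 1596 = 18/133.
e_ss = 4/K_v = 4/(18/133) = 266/9.

266/9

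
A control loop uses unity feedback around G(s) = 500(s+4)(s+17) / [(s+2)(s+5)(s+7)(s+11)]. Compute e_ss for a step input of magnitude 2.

154/3477

The open loop has no poles at the origin → type 0 system.
K_p = lim_{s→0} G(s) = 500·4·17 / (2·5·7·11) = 3400/77.
e_ss = 2/(1 + K_p) = 2/(3477/77) = 154/3477.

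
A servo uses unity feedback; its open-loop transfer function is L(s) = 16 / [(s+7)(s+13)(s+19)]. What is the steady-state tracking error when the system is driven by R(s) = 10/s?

3458/349

No free integrators in L(s): this is a type 0 system.
K_p = lim_{s→0} L(s) = 16 / (7·13·19) = 16/1729.
e_ss = 10/(1 + K_p) = 10/(1745/1729) = 3458/349.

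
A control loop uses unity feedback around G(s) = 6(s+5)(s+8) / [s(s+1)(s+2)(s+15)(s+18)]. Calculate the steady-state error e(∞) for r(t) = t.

2.25

One free integrator in G(s): this is a type 1 system.
K_v = lim_{s→0} s·G(s) = 6·5·8 / (1·2·15·18) = 4/9.
e_ss = 1/K_v = 1/(4/9) = 2.25.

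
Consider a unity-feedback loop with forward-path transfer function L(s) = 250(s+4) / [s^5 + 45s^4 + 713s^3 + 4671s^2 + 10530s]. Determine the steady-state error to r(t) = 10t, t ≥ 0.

Lowest-order denominator term is 10530s, so the open loop has 1 pole at the origin → type 1 system.
K_v = lim_{s→0} s·L(s) = 250·4 / 10530 = 100/1053.
e_ss = 10/K_v = 10/(100/1053) = 105.3.

105.3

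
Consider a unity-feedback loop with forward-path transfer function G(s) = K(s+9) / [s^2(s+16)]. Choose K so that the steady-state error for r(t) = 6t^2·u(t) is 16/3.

4

System type = 2 (two poles at s=0).
K_a = lim_{s→0} s^2·G(s) = K·9 / (16) = 0.5625·K.
e_ss = 12/K_a = 16/3 ⇒ K_a = 2.25 ⇒ K = 2.25/0.5625 = 4.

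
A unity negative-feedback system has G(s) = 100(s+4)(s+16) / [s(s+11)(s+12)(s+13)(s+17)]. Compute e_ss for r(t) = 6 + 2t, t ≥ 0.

System type = 1 (one pole at s=0). Taking each input component in turn:
  • 6: tracked with zero error.
  • 2t: e_ss = 2/K_v with K_v=1600/7293 → 7293/800.
Total e_ss = 7293/800.

7293/800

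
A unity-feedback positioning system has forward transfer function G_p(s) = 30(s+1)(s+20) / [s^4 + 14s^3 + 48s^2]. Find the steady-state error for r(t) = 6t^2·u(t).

0.96

Lowest-order denominator term is 48s^2, so the open loop has 2 poles at the origin → type 2 system.
K_a = lim_{s→0} s^2·G_p(s) = 30·1·20 / 48 = 12.5.
r(t) = 6t^2 gives R(s) = 12/s^3.
e_ss = 12/K_a = 12/12.5 = 0.96.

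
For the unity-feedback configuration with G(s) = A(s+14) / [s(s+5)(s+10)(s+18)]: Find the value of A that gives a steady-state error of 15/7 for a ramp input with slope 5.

One free integrator in G(s): this is a type 1 system.
K_v = lim_{s→0} s·G(s) = A·14 / (5·10·18) = (7/450)·A.
e_ss = 5/K_v = 15/7 ⇒ K_v = 7/3 ⇒ A = (7/3)/(7/450) = 150.

150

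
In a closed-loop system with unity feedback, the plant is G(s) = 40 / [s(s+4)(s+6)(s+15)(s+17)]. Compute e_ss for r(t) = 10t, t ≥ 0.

1530

G(s) has one factor of s in the denominator, so the system is type 1.
K_v = lim_{s→0} s·G(s) = 40 / (4·6·15·17) = 1/153.
e_ss = 10/K_v = 10/(1/153) = 1530.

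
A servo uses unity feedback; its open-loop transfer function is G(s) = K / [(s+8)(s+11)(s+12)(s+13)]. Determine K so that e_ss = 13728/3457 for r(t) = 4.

No free integrators in G(s): this is a type 0 system.
K_p = lim_{s→0} G(s) = K / (8·11·12·13) = (1/13728)·K.
e_ss = 4/(1 + K_p) = 13728/3457 ⇒ 1 + (1/13728)·K = 3457/3432 ⇒ K = 100.

100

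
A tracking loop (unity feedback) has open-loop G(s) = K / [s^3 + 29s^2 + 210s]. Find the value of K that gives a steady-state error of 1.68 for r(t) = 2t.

250

Factoring s from the denominator leaves a polynomial with constant term 210, so the system is type 1.
K_v = lim_{s→0} s·G(s) = K / 210 = (1/210)·K.
e_ss = 2/K_v = 1.68 ⇒ K_v = 25/21 ⇒ K = (25/21)/(1/210) = 250.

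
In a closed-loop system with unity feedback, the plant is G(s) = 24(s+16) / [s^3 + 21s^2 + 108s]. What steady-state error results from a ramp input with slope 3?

Lowest-order denominator term is 108s, so the open loop has 1 pole at the origin → type 1 system.
K_v = lim_{s→0} s·G(s) = 24·16 / 108 = 32/9.
e_ss = 3/K_v = 3/(32/9) = 27/32.

27/32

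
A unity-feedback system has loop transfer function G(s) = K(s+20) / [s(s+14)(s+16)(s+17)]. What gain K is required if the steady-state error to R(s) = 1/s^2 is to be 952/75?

System type = 1 (one pole at s=0).
K_v = lim_{s→0} s·G(s) = K·20 / (14·16·17) = (5/952)·K.
e_ss = 1/K_v = 952/75 ⇒ K_v = 75/952 ⇒ K = (75/952)/(5/952) = 15.

15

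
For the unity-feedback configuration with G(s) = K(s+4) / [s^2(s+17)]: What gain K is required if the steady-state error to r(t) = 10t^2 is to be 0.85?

Two free integrators in G(s): this is a type 2 system.
K_a = lim_{s→0} s^2·G(s) = K·4 / (17) = (4/17)·K.
e_ss = 20/K_a = 0.85 ⇒ K_a = 400/17 ⇒ K = (400/17)/(4/17) = 100.

100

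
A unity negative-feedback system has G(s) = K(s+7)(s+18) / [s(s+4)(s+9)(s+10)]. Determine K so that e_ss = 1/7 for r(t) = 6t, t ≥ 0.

120

System type = 1 (one pole at s=0).
K_v = lim_{s→0} s·G(s) = K·7·18 / (4·9·10) = 0.35·K.
e_ss = 6/K_v = 1/7 ⇒ K_v = 42 ⇒ K = 42/0.35 = 120.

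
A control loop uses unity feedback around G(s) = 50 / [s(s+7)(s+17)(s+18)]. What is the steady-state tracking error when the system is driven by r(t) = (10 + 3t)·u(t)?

One free integrator in G(s): this is a type 1 system. Taking each input component in turn:
  • 10: tracked with zero error.
  • 3t: e_ss = 3/K_v with K_v=25/1071 → 128.52.
Total e_ss = 128.52.

128.52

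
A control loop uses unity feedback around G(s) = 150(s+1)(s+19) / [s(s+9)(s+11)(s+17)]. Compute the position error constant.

infinity

K_p = lim_{s→0} G(s); with 1 pole at the origin the limit diverges, so K_p = ∞.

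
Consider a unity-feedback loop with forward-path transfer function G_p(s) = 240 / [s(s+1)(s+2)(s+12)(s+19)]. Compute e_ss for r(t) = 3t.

G_p(s) has one factor of s in the denominator, so the system is type 1.
K_v = lim_{s→0} s·G_p(s) = 240 / (1·2·12·19) = 10/19.
e_ss = 3/K_v = 3/(10/19) = 5.7.

5.7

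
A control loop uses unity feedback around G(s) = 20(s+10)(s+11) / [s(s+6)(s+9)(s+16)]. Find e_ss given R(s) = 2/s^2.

System type = 1 (one pole at s=0).
K_v = lim_{s→0} s·G(s) = 20·10·11 / (6·9·16) = 275/108.
e_ss = 2/K_v = 2/(275/108) = 216/275.

216/275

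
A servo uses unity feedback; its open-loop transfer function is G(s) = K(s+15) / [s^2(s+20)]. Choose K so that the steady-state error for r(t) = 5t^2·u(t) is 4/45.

G(s) has two factors of s in the denominator, so the system is type 2.
K_a = lim_{s→0} s^2·G(s) = K·15 / (20) = 0.75·K.
e_ss = 10/K_a = 4/45 ⇒ K_a = 112.5 ⇒ K = 112.5/0.75 = 150.

150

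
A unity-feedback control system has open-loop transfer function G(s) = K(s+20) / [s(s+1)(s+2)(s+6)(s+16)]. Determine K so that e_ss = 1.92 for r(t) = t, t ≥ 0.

G(s) has one factor of s in the denominator, so the system is type 1.
K_v = lim_{s→0} s·G(s) = K·20 / (1·2·6·16) = (5/48)·K.
e_ss = 1/K_v = 1.92 ⇒ K_v = 25/48 ⇒ K = (25/48)/(5/48) = 5.

5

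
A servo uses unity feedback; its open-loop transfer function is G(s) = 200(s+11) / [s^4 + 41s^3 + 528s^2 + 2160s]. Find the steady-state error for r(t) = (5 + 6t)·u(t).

The denominator has no term below 2160s — 1 pole at s=0, type 1. By superposition:
  • 5: tracked with zero error.
  • 6t: e_ss = 6/K_v with K_v=55/54 → 324/55.
Total e_ss = 324/55.

324/55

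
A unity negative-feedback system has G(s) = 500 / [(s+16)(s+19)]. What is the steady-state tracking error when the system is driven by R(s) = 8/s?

The open loop has no poles at the origin → type 0 system.
K_p = lim_{s→0} G(s) = 500 / (16·19) = 125/76.
e_ss = 8/(1 + K_p) = 8/(201/76) = 608/201.

608/201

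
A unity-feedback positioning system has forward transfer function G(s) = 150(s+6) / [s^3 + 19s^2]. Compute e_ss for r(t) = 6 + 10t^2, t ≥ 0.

Factoring s^2 from the denominator leaves a polynomial with constant term 19, so the system is type 2. By superposition:
  • 6: tracked with zero error.
  • 10t^2: e_ss = 20/K_a with K_a=900/19 → 19/45.
Total e_ss = 19/45.

19/45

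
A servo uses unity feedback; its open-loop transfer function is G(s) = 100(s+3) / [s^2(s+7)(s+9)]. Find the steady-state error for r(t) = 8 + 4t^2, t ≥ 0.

1.68

G(s) has two factors of s in the denominator, so the system is type 2. By superposition:
  • 8: tracked with zero error.
  • 4t^2: e_ss = 8/K_a with K_a=100/21 → 1.68.
Total e_ss = 1.68.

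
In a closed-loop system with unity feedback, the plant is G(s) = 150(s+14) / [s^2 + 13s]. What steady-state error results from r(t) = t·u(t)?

13/2100

The denominator has no term below 13s — 1 pole at s=0, type 1.
K_v = lim_{s→0} s·G(s) = 150·14 / 13 = 2100/13.
e_ss = 1/K_v = 1/(2100/13) = 13/2100.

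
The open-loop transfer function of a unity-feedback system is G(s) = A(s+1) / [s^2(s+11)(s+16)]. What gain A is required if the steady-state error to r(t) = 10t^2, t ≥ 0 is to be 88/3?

G(s) has two factors of s in the denominator, so the system is type 2.
K_a = lim_{s→0} s^2·G(s) = A·1 / (11·16) = (1/176)·A.
e_ss = 20/K_a = 88/3 ⇒ K_a = 15/22 ⇒ A = (15/22)/(1/176) = 120.

120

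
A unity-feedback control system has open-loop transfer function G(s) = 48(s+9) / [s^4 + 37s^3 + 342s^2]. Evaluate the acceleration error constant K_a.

24/19

The denominator has no term below 342s^2 — 2 poles at s=0, type 2.
K_a = lim_{s→0} s^2·G(s) = 48·9 / 342 = 24/19.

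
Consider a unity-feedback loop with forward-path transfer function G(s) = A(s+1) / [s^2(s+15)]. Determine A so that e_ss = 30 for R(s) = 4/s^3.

2

Two free integrators in G(s): this is a type 2 system.
K_a = lim_{s→0} s^2·G(s) = A·1 / (15) = (1/15)·A.
e_ss = 4/K_a = 30 ⇒ K_a = 2/15 ⇒ A = (2/15)/(1/15) = 2.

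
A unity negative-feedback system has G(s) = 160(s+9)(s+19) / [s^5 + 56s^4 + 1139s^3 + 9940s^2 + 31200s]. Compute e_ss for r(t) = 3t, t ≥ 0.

The denominator has no term below 31200s — 1 pole at s=0, type 1.
K_v = lim_{s→0} s·G(s) = 160·9·19 / 31200 = 57/65.
e_ss = 3/K_v = 3/(57/65) = 65/19.

65/19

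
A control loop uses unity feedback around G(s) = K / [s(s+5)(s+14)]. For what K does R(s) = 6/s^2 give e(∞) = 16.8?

25

One free integrator in G(s): this is a type 1 system.
K_v = lim_{s→0} s·G(s) = K / (5·14) = (1/70)·K.
e_ss = 6/K_v = 16.8 ⇒ K_v = 5/14 ⇒ K = (5/14)/(1/70) = 25.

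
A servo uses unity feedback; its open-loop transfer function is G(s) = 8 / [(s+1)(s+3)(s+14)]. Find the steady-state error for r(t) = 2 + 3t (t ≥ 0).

infinity

The open loop has no poles at the origin → type 0 system. Taking each input component in turn:
  • 2: e_ss = 2/(1+K_p) with K_p=4/21 → 1.68.
  • 3t: a type-0 system cannot track it, e_ss → ∞.
The unbounded component dominates.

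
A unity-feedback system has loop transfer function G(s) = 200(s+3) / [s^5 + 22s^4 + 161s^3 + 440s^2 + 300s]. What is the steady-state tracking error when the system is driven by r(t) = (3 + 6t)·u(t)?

3

The denominator has no term below 300s — 1 pole at s=0, type 1. By superposition:
  • 3: tracked with zero error.
  • 6t: e_ss = 6/K_v with K_v=2 → 3.
Total e_ss = 3.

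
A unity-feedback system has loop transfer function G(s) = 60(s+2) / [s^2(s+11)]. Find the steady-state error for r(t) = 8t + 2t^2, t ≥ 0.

11/30

The open loop has two poles at the origin → type 2 system. By superposition:
  • 8t: tracked with zero error.
  • 2t^2: e_ss = 4/K_a with K_a=120/11 → 11/30.
Total e_ss = 11/30.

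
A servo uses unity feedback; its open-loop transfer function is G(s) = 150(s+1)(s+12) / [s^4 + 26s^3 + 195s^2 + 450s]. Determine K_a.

0

Factoring s from the denominator leaves a polynomial with constant term 450, so the system is type 1.
K_a = lim_{s→0} s^2·G(s) = 0 (the extra factor of s kills the finite limit).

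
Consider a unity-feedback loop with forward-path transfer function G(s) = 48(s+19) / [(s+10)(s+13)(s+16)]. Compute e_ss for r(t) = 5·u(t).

650/187

System type = 0 (no poles at s=0).
K_p = lim_{s→0} G(s) = 48·19 / (10·13·16) = 57/130.
e_ss = 5/(1 + K_p) = 5/(187/130) = 650/187.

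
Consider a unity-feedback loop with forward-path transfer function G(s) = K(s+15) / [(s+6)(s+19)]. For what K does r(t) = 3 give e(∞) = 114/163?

G(s) has no factors of s in the denominator, so the system is type 0.
K_p = lim_{s→0} G(s) = K·15 / (6·19) = (5/38)·K.
e_ss = 3/(1 + K_p) = 114/163 ⇒ 1 + (5/38)·K = 163/38 ⇒ K = 25.

25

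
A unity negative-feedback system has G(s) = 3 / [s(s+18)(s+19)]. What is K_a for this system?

One free integrator in G(s): this is a type 1 system.
K_a = lim_{s→0} s^2·G(s) = 0 (the extra factor of s kills the finite limit).

0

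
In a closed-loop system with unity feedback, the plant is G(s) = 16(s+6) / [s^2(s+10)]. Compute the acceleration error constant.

G(s) has two factors of s in the denominator, so the system is type 2.
K_a = lim_{s→0} s^2·G(s) = 16·6 / (10) = 9.6.

9.6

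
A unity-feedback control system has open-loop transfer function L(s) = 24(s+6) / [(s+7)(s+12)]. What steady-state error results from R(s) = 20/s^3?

infinity

L(s) has no factors of s in the denominator, so the system is type 0.
K_a = lim_{s→0} s^2·L(s) = 0; the steady-state error to this parabolic input grows without bound.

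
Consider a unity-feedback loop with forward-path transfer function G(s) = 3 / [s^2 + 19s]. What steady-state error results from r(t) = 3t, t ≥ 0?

Lowest-order denominator term is 19s, so the open loop has 1 pole at the origin → type 1 system.
K_v = lim_{s→0} s·G(s) = 3 / 19 = 3/19.
e_ss = 3/K_v = 3/(3/19) = 19.

19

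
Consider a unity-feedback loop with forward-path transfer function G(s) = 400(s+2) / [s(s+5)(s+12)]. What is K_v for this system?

40/3

One free integrator in G(s): this is a type 1 system.
K_v = lim_{s→0} s·G(s) = 400·2 / (5·12) = 40/3.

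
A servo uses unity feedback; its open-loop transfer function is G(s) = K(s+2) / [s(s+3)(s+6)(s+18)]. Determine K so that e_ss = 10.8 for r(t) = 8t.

One free integrator in G(s): this is a type 1 system.
K_v = lim_{s→0} s·G(s) = K·2 / (3·6·18) = (1/162)·K.
e_ss = 8/K_v = 10.8 ⇒ K_v = 20/27 ⇒ K = (20/27)/(1/162) = 120.

120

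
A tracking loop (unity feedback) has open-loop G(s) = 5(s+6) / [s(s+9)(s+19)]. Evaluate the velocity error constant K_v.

The open loop has one pole at the origin → type 1 system.
K_v = lim_{s→0} s·G(s) = 5·6 / (9·19) = 10/57.

10/57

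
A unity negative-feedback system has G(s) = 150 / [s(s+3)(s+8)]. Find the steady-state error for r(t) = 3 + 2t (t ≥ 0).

The open loop has one pole at the origin → type 1 system. Taking each input component in turn:
  • 3: tracked with zero error.
  • 2t: e_ss = 2/K_v with K_v=6.25 → 0.32.
Total e_ss = 0.32.

0.32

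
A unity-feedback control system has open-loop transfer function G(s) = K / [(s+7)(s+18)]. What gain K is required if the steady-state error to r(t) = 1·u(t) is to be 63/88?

No free integrators in G(s): this is a type 0 system.
K_p = lim_{s→0} G(s) = K / (7·18) = (1/126)·K.
e_ss = 1/(1 + K_p) = 63/88 ⇒ 1 + (1/126)·K = 88/63 ⇒ K = 50.

50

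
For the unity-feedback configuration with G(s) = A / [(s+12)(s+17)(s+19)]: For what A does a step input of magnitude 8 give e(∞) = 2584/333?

120

The open loop has no poles at the origin → type 0 system.
K_p = lim_{s→0} G(s) = A / (12·17·19) = (1/3876)·A.
e_ss = 8/(1 + K_p) = 2584/333 ⇒ 1 + (1/3876)·A = 333/323 ⇒ A = 120.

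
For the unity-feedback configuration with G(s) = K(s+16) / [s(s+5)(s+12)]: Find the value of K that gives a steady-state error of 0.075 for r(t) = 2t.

100

One free integrator in G(s): this is a type 1 system.
K_v = lim_{s→0} s·G(s) = K·16 / (5·12) = (4/15)·K.
e_ss = 2/K_v = 0.075 ⇒ K_v = 80/3 ⇒ K = (80/3)/(4/15) = 100.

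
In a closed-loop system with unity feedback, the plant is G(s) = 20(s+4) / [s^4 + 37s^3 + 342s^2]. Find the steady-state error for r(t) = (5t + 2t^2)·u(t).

17.1

Factoring s^2 from the denominator leaves a polynomial with constant term 342, so the system is type 2. Treating each term separately:
  • 5t: tracked with zero error.
  • 2t^2: e_ss = 4/K_a with K_a=40/171 → 17.1.
Total e_ss = 17.1.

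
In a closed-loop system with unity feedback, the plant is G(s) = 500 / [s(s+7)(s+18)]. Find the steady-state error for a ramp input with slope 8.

The open loop has one pole at the origin → type 1 system.
K_v = lim_{s→0} s·G(s) = 500 / (7·18) = 250/63.
e_ss = 8/K_v = 8/(250/63) = 2.016.

2.016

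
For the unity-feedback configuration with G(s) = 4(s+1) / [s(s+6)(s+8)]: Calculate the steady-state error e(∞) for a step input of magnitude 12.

System type = 1 (one pole at s=0).
A type-1 system has K_p = ∞, so it tracks a step input with zero steady-state error.

0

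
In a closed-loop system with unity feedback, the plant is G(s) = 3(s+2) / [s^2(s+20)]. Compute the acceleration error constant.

0.3

Two free integrators in G(s): this is a type 2 system.
K_a = lim_{s→0} s^2·G(s) = 3·2 / (20) = 0.3.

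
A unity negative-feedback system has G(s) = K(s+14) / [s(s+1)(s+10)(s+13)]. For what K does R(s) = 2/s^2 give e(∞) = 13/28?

40

G(s) has one factor of s in the denominator, so the system is type 1.
K_v = lim_{s→0} s·G(s) = K·14 / (1·10·13) = (7/65)·K.
e_ss = 2/K_v = 13/28 ⇒ K_v = 56/13 ⇒ K = (56/13)/(7/65) = 40.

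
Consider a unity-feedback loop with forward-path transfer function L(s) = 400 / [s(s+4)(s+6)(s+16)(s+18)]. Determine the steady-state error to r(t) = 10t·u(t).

172.8

L(s) has one factor of s in the denominator, so the system is type 1.
K_v = lim_{s→0} s·L(s) = 400 / (4·6·16·18) = 25/432.
e_ss = 10/K_v = 10/(25/432) = 172.8.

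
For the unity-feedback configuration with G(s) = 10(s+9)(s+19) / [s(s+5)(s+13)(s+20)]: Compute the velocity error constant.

171/130

The open loop has one pole at the origin → type 1 system.
K_v = lim_{s→0} s·G(s) = 10·9·19 / (5·13·20) = 171/130.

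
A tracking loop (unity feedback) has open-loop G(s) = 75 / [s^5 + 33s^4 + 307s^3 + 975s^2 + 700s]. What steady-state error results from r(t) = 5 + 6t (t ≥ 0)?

Lowest-order denominator term is 700s, so the open loop has 1 pole at the origin → type 1 system. Treating each term separately:
  • 5: tracked with zero error.
  • 6t: e_ss = 6/K_v with K_v=3/28 → 56.
Total e_ss = 56.

56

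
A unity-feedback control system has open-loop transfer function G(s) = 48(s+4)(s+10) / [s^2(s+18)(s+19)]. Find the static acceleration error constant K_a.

320/57

System type = 2 (two poles at s=0).
K_a = lim_{s→0} s^2·G(s) = 48·4·10 / (18·19) = 320/57.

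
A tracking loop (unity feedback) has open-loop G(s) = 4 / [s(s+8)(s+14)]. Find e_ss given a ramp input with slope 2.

56

System type = 1 (one pole at s=0).
K_v = lim_{s→0} s·G(s) = 4 / (8·14) = 1/28.
e_ss = 2/K_v = 2/(1/28) = 56.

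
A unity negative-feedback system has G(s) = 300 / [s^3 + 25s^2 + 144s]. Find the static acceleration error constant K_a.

Lowest-order denominator term is 144s, so the open loop has 1 pole at the origin → type 1 system.
K_a = lim_{s→0} s^2·G(s) = 0 (the extra factor of s kills the finite limit).

0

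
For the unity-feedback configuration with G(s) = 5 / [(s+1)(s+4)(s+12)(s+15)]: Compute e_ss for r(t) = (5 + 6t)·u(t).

The open loop has no poles at the origin → type 0 system. By superposition:
  • 5: e_ss = 5/(1+K_p) with K_p=1/144 → 144/29.
  • 6t: a type-0 system cannot track it, e_ss → ∞.
The unbounded component dominates.

infinity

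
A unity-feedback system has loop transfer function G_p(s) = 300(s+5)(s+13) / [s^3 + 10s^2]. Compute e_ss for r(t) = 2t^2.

2/975

The denominator has no term below 10s^2 — 2 poles at s=0, type 2.
K_a = lim_{s→0} s^2·G_p(s) = 300·5·13 / 10 = 1950.
r(t) = 2t^2 gives R(s) = 4/s^3.
e_ss = 4/K_a = 4/1950 = 2/975.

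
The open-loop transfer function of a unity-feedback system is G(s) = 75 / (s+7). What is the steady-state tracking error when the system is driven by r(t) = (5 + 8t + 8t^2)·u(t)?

The open loop has no poles at the origin → type 0 system. Treating each term separately:
  • 5: e_ss = 5/(1+K_p) with K_p=75/7 → 35/82.
  • 8t: a type-0 system cannot track it, e_ss → ∞.
  • 8t^2: a type-0 system cannot track it, e_ss → ∞.
The unbounded component dominates.

infinity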